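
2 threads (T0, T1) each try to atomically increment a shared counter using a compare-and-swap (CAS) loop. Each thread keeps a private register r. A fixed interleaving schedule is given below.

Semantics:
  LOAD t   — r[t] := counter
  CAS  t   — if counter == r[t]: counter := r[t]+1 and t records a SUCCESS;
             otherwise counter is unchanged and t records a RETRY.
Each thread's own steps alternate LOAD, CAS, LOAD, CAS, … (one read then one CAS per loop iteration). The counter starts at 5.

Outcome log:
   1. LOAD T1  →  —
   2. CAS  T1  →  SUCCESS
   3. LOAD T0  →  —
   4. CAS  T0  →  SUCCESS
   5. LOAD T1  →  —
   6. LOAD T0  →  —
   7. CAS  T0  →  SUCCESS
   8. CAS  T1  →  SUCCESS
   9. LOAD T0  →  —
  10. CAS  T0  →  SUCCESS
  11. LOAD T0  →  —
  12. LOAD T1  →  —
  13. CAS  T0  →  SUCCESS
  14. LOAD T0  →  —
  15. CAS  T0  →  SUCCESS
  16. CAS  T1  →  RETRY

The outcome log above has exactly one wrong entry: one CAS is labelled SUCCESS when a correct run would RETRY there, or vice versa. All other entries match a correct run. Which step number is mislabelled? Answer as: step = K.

step = 8

Reference trace:
#1 T1 reads 5
#2 T1 CAS(5→6) writes; counter now 6
#3 T0 reads 6
#4 T0 CAS(6→7) writes; counter now 7
#5 T1 reads 7
#6 T0 reads 7
#7 T0 CAS(7→8) writes; counter now 8
#8 T1 CAS(7→8) fails; counter now 8
#9 T0 reads 8
#10 T0 CAS(8→9) writes; counter now 9
#11 T0 reads 9
#12 T1 reads 9
#13 T0 CAS(9→10) writes; counter now 10
#14 T0 reads 10
#15 T0 CAS(10→11) writes; counter now 11
#16 T1 CAS(9→10) fails; counter now 11
Flip is step 8.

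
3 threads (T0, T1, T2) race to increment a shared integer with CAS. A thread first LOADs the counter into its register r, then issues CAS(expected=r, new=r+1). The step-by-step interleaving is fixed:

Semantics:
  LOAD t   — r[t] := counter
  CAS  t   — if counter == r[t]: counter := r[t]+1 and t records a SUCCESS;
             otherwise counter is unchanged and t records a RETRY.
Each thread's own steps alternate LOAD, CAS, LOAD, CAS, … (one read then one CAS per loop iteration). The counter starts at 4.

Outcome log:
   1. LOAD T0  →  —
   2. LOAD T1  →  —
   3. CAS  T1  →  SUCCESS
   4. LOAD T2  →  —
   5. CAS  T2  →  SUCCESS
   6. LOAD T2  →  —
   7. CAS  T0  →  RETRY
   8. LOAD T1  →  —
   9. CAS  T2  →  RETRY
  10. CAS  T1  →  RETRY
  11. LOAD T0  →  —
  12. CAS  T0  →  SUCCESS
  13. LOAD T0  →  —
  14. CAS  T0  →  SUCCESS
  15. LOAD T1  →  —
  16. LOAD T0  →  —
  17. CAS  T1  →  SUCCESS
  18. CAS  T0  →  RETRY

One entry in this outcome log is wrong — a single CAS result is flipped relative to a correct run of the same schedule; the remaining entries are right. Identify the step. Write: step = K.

step = 9

Re-executing:
1. LOAD T0 → mem=4 r[T0]=4 [LOAD]
2. LOAD T1 → mem=4 r[T1]=4 [LOAD]
3. CAS T1 → mem=5 r[T1]=4 [OK]
4. LOAD T2 → mem=5 r[T2]=5 [LOAD]
5. CAS T2 → mem=6 r[T2]=5 [OK]
6. LOAD T2 → mem=6 r[T2]=6 [LOAD]
7. CAS T0 → mem=6 r[T0]=4 [RETRY]
8. LOAD T1 → mem=6 r[T1]=6 [LOAD]
9. CAS T2 → mem=7 r[T2]=6 [OK]
10. CAS T1 → mem=7 r[T1]=6 [RETRY]
11. LOAD T0 → mem=7 r[T0]=7 [LOAD]
12. CAS T0 → mem=8 r[T0]=7 [OK]
13. LOAD T0 → mem=8 r[T0]=8 [LOAD]
14. CAS T0 → mem=9 r[T0]=8 [OK]
15. LOAD T1 → mem=9 r[T1]=9 [LOAD]
16. LOAD T0 → mem=9 r[T0]=9 [LOAD]
17. CAS T1 → mem=10 r[T1]=9 [OK]
18. CAS T0 → mem=10 r[T0]=9 [RETRY]
Log disagrees first at step 9.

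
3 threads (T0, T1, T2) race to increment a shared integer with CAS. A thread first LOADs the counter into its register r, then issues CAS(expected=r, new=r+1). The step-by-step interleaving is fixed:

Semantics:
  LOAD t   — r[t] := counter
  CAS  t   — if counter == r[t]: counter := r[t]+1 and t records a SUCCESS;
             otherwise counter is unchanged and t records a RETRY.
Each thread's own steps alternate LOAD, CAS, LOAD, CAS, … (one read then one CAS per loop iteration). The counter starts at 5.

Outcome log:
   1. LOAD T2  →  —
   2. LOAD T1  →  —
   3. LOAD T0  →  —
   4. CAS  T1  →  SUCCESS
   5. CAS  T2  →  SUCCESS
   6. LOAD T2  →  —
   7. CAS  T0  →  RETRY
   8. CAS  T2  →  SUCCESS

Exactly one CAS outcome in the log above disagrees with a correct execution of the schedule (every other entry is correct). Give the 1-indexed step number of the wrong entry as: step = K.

Correct run:
#1 T2 reads 5
#2 T1 reads 5
#3 T0 reads 5
#4 T1 CAS(5→6) writes; counter now 6
#5 T2 CAS(5→6) fails; counter now 6
#6 T2 reads 6
#7 T0 CAS(5→6) fails; counter now 6
#8 T2 CAS(6→7) writes; counter now 7
Log disagrees first at step 5.

step = 5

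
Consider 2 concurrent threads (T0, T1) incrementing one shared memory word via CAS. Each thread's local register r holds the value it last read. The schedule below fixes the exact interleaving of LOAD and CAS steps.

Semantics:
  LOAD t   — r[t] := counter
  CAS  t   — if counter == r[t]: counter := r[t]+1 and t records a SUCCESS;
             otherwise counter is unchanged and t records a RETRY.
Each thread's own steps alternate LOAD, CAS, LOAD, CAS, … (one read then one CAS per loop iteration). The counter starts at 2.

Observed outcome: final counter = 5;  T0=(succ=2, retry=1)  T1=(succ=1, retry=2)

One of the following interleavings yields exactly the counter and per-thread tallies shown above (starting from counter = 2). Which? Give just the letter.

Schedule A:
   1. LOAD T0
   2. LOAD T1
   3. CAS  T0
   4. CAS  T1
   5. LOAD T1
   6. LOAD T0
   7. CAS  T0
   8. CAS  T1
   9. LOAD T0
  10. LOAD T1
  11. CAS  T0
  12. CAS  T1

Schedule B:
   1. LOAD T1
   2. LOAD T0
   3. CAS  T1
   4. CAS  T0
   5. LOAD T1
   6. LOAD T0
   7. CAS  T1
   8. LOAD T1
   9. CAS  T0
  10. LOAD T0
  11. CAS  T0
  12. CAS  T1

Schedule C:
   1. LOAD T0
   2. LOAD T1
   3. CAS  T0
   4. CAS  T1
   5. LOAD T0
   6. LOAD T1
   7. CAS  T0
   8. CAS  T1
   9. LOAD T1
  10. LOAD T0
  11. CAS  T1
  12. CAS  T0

C

Run C:
[1] T0.load  rd  (counter 2, T0.r 2)
[2] T1.load  rd  (counter 2, T1.r 2)
[3] T0.cas  hit  (counter 3, T0.r 2)
[4] T1.cas  miss  (counter 3, T1.r 2)
[5] T0.load  rd  (counter 3, T0.r 3)
[6] T1.load  rd  (counter 3, T1.r 3)
[7] T0.cas  hit  (counter 4, T0.r 3)
[8] T1.cas  miss  (counter 4, T1.r 3)
[9] T1.load  rd  (counter 4, T1.r 4)
[10] T0.load  rd  (counter 4, T0.r 4)
[11] T1.cas  hit  (counter 5, T1.r 4)
[12] T0.cas  miss  (counter 5, T0.r 4)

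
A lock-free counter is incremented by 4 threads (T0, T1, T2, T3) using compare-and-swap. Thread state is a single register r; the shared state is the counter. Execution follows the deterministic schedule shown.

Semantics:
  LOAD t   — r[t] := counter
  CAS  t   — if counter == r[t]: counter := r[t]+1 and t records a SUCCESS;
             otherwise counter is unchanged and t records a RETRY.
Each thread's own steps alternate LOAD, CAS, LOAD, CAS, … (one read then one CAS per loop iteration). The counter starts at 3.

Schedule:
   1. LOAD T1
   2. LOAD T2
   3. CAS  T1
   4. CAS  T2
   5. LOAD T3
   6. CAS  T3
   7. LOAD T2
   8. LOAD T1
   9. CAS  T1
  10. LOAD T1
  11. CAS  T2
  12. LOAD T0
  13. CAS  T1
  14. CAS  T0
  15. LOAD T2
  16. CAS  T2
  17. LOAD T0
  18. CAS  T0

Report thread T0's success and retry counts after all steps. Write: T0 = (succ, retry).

T0 = (1, 1)

[1] T1.load  rd  (counter 3, T1.r 3)
[2] T2.load  rd  (counter 3, T2.r 3)
[3] T1.cas  hit  (counter 4, T1.r 3)
[4] T2.cas  miss  (counter 4, T2.r 3)
[5] T3.load  rd  (counter 4, T3.r 4)
[6] T3.cas  hit  (counter 5, T3.r 4)
[7] T2.load  rd  (counter 5, T2.r 5)
[8] T1.load  rd  (counter 5, T1.r 5)
[9] T1.cas  hit  (counter 6, T1.r 5)
[10] T1.load  rd  (counter 6, T1.r 6)
[11] T2.cas  miss  (counter 6, T2.r 5)
[12] T0.load  rd  (counter 6, T0.r 6)
[13] T1.cas  hit  (counter 7, T1.r 6)
[14] T0.cas  miss  (counter 7, T0.r 6)
[15] T2.load  rd  (counter 7, T2.r 7)
[16] T2.cas  hit  (counter 8, T2.r 7)
[17] T0.load  rd  (counter 8, T0.r 8)
[18] T0.cas  hit  (counter 9, T0.r 8)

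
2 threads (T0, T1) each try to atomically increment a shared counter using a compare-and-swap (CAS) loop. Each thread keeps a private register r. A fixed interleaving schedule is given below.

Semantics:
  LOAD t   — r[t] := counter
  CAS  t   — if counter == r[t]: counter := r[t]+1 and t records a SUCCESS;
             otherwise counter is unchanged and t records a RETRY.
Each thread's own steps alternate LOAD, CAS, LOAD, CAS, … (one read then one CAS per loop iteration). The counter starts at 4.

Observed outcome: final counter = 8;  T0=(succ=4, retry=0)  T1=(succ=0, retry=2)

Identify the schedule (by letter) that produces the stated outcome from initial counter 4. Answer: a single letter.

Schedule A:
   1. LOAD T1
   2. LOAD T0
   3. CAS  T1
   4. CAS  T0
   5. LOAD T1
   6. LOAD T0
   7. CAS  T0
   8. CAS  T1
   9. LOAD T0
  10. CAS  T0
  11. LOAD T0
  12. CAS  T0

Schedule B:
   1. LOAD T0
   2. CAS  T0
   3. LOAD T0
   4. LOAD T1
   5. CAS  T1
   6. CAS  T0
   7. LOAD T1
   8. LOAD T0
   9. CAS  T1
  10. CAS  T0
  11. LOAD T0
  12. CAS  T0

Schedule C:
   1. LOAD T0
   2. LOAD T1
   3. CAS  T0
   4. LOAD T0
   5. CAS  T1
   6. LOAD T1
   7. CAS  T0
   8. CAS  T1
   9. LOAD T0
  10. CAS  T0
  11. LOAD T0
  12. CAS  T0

Run C:
T0 LOAD — after: cnt=4, r=4 — load
T1 LOAD — after: cnt=4, r=4 — load
T0 CAS — after: cnt=5, r=4 — ok
T0 LOAD — after: cnt=5, r=5 — load
T1 CAS — after: cnt=5, r=4 — retry
T1 LOAD — after: cnt=5, r=5 — load
T0 CAS — after: cnt=6, r=5 — ok
T1 CAS — after: cnt=6, r=5 — retry
T0 LOAD — after: cnt=6, r=6 — load
T0 CAS — after: cnt=7, r=6 — ok
T0 LOAD — after: cnt=7, r=7 — load
T0 CAS — after: cnt=8, r=7 — ok

C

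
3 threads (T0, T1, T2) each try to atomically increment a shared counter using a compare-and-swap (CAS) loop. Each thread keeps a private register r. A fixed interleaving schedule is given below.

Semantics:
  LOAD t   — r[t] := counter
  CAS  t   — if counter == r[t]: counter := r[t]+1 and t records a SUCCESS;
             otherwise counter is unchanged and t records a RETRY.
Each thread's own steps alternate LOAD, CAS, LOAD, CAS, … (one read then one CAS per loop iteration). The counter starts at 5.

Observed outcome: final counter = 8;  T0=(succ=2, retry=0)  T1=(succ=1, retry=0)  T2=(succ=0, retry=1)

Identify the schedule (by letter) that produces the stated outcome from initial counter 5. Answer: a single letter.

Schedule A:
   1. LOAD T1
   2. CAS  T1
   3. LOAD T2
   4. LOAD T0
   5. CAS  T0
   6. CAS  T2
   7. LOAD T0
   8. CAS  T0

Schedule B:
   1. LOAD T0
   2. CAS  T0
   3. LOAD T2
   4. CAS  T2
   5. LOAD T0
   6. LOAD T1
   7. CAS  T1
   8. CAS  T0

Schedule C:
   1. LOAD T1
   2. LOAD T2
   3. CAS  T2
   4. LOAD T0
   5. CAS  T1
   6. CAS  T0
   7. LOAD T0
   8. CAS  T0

Run A:
#1 T1 reads 5
#2 T1 CAS(5→6) writes; counter now 6
#3 T2 reads 6
#4 T0 reads 6
#5 T0 CAS(6→7) writes; counter now 7
#6 T2 CAS(6→7) fails; counter now 7
#7 T0 reads 7
#8 T0 CAS(7→8) writes; counter now 8

A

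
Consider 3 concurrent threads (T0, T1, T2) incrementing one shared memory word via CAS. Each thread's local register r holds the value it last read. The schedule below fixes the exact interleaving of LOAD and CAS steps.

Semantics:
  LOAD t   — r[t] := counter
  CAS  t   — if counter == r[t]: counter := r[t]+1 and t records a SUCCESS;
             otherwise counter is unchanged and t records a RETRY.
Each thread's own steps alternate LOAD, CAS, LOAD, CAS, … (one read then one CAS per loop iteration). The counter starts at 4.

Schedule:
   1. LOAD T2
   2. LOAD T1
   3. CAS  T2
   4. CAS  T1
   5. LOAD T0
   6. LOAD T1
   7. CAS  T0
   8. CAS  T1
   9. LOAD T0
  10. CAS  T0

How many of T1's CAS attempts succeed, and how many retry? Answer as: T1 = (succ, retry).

T1 = (0, 2)

step 1: T2 LOAD ⇒ load; ctr=4 reg=4
step 2: T1 LOAD ⇒ load; ctr=4 reg=4
step 3: T2 CAS ⇒ ok; ctr=5 reg=4
step 4: T1 CAS ⇒ retry; ctr=5 reg=4
step 5: T0 LOAD ⇒ load; ctr=5 reg=5
step 6: T1 LOAD ⇒ load; ctr=5 reg=5
step 7: T0 CAS ⇒ ok; ctr=6 reg=5
step 8: T1 CAS ⇒ retry; ctr=6 reg=5
step 9: T0 LOAD ⇒ load; ctr=6 reg=6
step 10: T0 CAS ⇒ ok; ctr=7 reg=6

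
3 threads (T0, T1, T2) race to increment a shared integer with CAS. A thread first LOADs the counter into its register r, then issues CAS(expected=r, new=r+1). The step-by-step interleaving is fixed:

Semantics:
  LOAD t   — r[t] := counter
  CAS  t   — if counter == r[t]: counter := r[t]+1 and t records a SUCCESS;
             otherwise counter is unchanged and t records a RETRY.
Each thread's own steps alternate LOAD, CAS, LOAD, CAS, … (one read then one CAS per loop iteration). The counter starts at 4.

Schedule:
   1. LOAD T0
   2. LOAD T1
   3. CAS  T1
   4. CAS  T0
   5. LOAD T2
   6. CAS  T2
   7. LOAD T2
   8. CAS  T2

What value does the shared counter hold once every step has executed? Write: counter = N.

counter = 7

T0 LOAD — after: cnt=4, r=4 — load
T1 LOAD — after: cnt=4, r=4 — load
T1 CAS — after: cnt=5, r=4 — ok
T0 CAS — after: cnt=5, r=4 — retry
T2 LOAD — after: cnt=5, r=5 — load
T2 CAS — after: cnt=6, r=5 — ok
T2 LOAD — after: cnt=6, r=6 — load
T2 CAS — after: cnt=7, r=6 — ok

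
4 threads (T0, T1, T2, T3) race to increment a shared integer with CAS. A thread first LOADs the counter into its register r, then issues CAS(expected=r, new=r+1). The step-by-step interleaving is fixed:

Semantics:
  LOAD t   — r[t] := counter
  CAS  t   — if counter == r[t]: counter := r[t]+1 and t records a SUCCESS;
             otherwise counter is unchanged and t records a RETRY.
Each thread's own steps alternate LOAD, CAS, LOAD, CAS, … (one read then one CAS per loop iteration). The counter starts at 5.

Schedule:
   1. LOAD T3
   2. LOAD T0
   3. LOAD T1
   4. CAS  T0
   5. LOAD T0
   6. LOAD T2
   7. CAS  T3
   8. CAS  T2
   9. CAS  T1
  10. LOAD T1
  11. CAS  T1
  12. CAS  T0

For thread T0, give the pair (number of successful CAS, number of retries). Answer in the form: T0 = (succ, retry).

step 1: T3 LOAD ⇒ load; ctr=5 reg=5
step 2: T0 LOAD ⇒ load; ctr=5 reg=5
step 3: T1 LOAD ⇒ load; ctr=5 reg=5
step 4: T0 CAS ⇒ ok; ctr=6 reg=5
step 5: T0 LOAD ⇒ load; ctr=6 reg=6
step 6: T2 LOAD ⇒ load; ctr=6 reg=6
step 7: T3 CAS ⇒ retry; ctr=6 reg=5
step 8: T2 CAS ⇒ ok; ctr=7 reg=6
step 9: T1 CAS ⇒ retry; ctr=7 reg=5
step 10: T1 LOAD ⇒ load; ctr=7 reg=7
step 11: T1 CAS ⇒ ok; ctr=8 reg=7
step 12: T0 CAS ⇒ retry; ctr=8 reg=6

T0 = (1, 1)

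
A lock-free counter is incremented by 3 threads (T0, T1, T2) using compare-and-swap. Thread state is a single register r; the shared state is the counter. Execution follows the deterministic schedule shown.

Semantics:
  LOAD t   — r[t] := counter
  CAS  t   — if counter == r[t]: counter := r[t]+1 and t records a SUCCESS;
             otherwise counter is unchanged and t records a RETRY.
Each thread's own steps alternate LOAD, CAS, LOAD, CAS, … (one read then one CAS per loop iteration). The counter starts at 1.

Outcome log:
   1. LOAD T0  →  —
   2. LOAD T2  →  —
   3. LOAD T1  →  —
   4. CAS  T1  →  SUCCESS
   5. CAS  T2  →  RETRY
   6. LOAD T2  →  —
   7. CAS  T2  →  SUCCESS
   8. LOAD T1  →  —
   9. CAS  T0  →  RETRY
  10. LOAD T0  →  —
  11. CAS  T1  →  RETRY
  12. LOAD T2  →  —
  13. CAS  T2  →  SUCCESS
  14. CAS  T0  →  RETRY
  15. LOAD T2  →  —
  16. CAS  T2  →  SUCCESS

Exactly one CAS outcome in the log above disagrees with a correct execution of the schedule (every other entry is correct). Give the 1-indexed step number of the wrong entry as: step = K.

Reference trace:
step 1: T0 LOAD ⇒ load; ctr=1 reg=1
step 2: T2 LOAD ⇒ load; ctr=1 reg=1
step 3: T1 LOAD ⇒ load; ctr=1 reg=1
step 4: T1 CAS ⇒ ok; ctr=2 reg=1
step 5: T2 CAS ⇒ retry; ctr=2 reg=1
step 6: T2 LOAD ⇒ load; ctr=2 reg=2
step 7: T2 CAS ⇒ ok; ctr=3 reg=2
step 8: T1 LOAD ⇒ load; ctr=3 reg=3
step 9: T0 CAS ⇒ retry; ctr=3 reg=1
step 10: T0 LOAD ⇒ load; ctr=3 reg=3
step 11: T1 CAS ⇒ ok; ctr=4 reg=3
step 12: T2 LOAD ⇒ load; ctr=4 reg=4
step 13: T2 CAS ⇒ ok; ctr=5 reg=4
step 14: T0 CAS ⇒ retry; ctr=5 reg=3
step 15: T2 LOAD ⇒ load; ctr=5 reg=5
step 16: T2 CAS ⇒ ok; ctr=6 reg=5
Log disagrees first at step 11.

step = 11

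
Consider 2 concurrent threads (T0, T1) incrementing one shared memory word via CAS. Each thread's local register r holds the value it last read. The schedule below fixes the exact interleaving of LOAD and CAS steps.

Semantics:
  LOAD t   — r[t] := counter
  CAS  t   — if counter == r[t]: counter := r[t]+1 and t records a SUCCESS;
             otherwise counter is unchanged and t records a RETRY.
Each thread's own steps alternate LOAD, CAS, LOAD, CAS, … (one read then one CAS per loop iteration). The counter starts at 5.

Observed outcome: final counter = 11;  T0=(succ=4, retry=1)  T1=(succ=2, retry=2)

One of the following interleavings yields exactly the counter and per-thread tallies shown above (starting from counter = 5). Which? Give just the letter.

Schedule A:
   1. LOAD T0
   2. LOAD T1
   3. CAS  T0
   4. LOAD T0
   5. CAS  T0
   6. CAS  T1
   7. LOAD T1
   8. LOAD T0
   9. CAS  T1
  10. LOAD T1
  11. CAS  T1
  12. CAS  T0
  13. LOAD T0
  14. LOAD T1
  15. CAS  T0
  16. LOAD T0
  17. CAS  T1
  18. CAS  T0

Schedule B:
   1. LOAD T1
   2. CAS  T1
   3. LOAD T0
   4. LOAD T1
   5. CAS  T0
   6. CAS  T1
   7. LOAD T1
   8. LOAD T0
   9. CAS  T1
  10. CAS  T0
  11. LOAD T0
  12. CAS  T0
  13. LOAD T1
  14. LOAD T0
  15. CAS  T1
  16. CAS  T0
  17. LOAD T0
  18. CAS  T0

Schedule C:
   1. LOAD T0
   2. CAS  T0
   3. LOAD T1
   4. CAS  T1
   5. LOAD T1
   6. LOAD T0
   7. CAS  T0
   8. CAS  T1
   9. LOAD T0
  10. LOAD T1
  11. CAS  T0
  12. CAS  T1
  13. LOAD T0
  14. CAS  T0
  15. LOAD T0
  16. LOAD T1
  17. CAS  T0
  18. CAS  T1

Run A:
#1 T0 reads 5
#2 T1 reads 5
#3 T0 CAS(5→6) writes; counter now 6
#4 T0 reads 6
#5 T0 CAS(6→7) writes; counter now 7
#6 T1 CAS(5→6) fails; counter now 7
#7 T1 reads 7
#8 T0 reads 7
#9 T1 CAS(7→8) writes; counter now 8
#10 T1 reads 8
#11 T1 CAS(8→9) writes; counter now 9
#12 T0 CAS(7→8) fails; counter now 9
#13 T0 reads 9
#14 T1 reads 9
#15 T0 CAS(9→10) writes; counter now 10
#16 T0 reads 10
#17 T1 CAS(9→10) fails; counter now 10
#18 T0 CAS(10→11) writes; counter now 11

A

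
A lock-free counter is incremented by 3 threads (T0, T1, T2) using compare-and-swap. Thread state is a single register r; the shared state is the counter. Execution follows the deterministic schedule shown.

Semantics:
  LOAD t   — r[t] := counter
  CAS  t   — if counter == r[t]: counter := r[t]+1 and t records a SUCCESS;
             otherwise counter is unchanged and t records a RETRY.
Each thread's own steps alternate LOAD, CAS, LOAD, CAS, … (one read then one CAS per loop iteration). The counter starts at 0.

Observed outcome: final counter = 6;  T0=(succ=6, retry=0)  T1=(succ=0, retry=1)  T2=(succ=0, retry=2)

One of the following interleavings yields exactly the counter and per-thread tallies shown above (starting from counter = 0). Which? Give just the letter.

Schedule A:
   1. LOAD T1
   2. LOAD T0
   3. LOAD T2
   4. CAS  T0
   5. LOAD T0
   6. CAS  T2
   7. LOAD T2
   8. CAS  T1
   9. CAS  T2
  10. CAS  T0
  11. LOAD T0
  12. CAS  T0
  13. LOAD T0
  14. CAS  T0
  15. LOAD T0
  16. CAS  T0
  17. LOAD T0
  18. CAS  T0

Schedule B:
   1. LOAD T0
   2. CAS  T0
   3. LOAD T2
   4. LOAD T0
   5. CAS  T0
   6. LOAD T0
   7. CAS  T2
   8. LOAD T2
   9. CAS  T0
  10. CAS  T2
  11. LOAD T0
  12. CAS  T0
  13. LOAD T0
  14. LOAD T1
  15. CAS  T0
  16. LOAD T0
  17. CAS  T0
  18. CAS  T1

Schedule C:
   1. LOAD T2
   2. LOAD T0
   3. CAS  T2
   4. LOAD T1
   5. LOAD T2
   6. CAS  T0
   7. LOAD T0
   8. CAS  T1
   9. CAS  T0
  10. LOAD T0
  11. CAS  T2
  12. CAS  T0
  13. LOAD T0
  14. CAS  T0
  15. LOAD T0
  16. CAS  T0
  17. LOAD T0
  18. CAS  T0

Tracing schedule B:
1. LOAD T0 → mem=0 r[T0]=0 [LOAD]
2. CAS T0 → mem=1 r[T0]=0 [OK]
3. LOAD T2 → mem=1 r[T2]=1 [LOAD]
4. LOAD T0 → mem=1 r[T0]=1 [LOAD]
5. CAS T0 → mem=2 r[T0]=1 [OK]
6. LOAD T0 → mem=2 r[T0]=2 [LOAD]
7. CAS T2 → mem=2 r[T2]=1 [RETRY]
8. LOAD T2 → mem=2 r[T2]=2 [LOAD]
9. CAS T0 → mem=3 r[T0]=2 [OK]
10. CAS T2 → mem=3 r[T2]=2 [RETRY]
11. LOAD T0 → mem=3 r[T0]=3 [LOAD]
12. CAS T0 → mem=4 r[T0]=3 [OK]
13. LOAD T0 → mem=4 r[T0]=4 [LOAD]
14. LOAD T1 → mem=4 r[T1]=4 [LOAD]
15. CAS T0 → mem=5 r[T0]=4 [OK]
16. LOAD T0 → mem=5 r[T0]=5 [LOAD]
17. CAS T0 → mem=6 r[T0]=5 [OK]
18. CAS T1 → mem=6 r[T1]=4 [RETRY]

B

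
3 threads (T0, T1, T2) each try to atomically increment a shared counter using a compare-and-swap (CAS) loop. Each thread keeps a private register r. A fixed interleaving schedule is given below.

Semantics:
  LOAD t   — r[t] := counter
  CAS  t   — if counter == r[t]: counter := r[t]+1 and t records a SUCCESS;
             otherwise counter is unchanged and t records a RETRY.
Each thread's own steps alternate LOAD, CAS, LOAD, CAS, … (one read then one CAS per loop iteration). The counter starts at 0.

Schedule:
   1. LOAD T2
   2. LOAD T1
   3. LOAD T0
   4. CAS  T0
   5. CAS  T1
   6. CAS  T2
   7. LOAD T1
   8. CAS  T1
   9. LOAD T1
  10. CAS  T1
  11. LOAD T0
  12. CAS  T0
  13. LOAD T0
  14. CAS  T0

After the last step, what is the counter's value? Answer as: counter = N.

counter = 5

   1) LOAD T2:  M=0  r_T2=0
   2) LOAD T1:  M=0  r_T1=0
   3) LOAD T0:  M=0  r_T0=0
   4) CAS  T0:  M=1  r_T0=0 ✓
   5) CAS  T1:  M=1  r_T1=0 ✗
   6) CAS  T2:  M=1  r_T2=0 ✗
   7) LOAD T1:  M=1  r_T1=1
   8) CAS  T1:  M=2  r_T1=1 ✓
   9) LOAD T1:  M=2  r_T1=2
  10) CAS  T1:  M=3  r_T1=2 ✓
  11) LOAD T0:  M=3  r_T0=3
  12) CAS  T0:  M=4  r_T0=3 ✓
  13) LOAD T0:  M=4  r_T0=4
  14) CAS  T0:  M=5  r_T0=4 ✓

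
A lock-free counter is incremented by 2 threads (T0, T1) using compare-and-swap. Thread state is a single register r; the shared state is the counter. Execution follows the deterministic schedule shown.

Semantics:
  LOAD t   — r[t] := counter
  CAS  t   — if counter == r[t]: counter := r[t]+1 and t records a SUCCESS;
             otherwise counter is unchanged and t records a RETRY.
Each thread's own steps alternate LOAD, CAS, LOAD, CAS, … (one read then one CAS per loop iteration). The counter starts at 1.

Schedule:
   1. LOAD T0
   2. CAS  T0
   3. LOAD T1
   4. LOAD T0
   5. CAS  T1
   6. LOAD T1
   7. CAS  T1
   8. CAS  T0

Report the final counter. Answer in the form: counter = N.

#1 T0 reads 1
#2 T0 CAS(1→2) writes; counter now 2
#3 T1 reads 2
#4 T0 reads 2
#5 T1 CAS(2→3) writes; counter now 3
#6 T1 reads 3
#7 T1 CAS(3→4) writes; counter now 4
#8 T0 CAS(2→3) fails; counter now 4

counter = 4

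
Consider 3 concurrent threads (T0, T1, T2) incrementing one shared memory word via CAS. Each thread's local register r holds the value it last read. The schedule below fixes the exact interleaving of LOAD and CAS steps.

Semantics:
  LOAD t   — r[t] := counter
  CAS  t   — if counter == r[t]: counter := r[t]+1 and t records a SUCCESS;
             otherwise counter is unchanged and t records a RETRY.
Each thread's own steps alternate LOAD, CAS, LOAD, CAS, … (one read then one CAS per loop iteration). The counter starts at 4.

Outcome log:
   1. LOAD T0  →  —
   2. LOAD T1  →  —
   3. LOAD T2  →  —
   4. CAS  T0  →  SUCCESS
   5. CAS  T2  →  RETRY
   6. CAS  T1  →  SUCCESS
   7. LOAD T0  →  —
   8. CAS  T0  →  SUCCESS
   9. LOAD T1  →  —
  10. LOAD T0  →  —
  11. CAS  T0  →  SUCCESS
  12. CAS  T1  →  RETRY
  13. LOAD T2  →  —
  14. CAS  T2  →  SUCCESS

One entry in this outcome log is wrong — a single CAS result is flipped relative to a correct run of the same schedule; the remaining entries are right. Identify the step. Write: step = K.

step = 6

Reference trace:
1. LOAD T0 → mem=4 r[T0]=4 [LOAD]
2. LOAD T1 → mem=4 r[T1]=4 [LOAD]
3. LOAD T2 → mem=4 r[T2]=4 [LOAD]
4. CAS T0 → mem=5 r[T0]=4 [OK]
5. CAS T2 → mem=5 r[T2]=4 [RETRY]
6. CAS T1 → mem=5 r[T1]=4 [RETRY]
7. LOAD T0 → mem=5 r[T0]=5 [LOAD]
8. CAS T0 → mem=6 r[T0]=5 [OK]
9. LOAD T1 → mem=6 r[T1]=6 [LOAD]
10. LOAD T0 → mem=6 r[T0]=6 [LOAD]
11. CAS T0 → mem=7 r[T0]=6 [OK]
12. CAS T1 → mem=7 r[T1]=6 [RETRY]
13. LOAD T2 → mem=7 r[T2]=7 [LOAD]
14. CAS T2 → mem=8 r[T2]=7 [OK]
Flip is step 6.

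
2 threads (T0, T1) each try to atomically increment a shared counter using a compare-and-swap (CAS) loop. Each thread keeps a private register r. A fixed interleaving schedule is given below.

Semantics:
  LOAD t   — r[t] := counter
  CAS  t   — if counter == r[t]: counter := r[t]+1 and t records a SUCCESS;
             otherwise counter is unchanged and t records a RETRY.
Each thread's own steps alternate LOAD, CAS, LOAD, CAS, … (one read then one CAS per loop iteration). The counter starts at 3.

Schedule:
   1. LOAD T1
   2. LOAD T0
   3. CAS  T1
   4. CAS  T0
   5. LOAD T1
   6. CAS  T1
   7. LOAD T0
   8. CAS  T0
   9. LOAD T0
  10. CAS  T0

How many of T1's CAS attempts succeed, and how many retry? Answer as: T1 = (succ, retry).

T1 LOAD — after: cnt=3, r=3 — load
T0 LOAD — after: cnt=3, r=3 — load
T1 CAS — after: cnt=4, r=3 — ok
T0 CAS — after: cnt=4, r=3 — retry
T1 LOAD — after: cnt=4, r=4 — load
T1 CAS — after: cnt=5, r=4 — ok
T0 LOAD — after: cnt=5, r=5 — load
T0 CAS — after: cnt=6, r=5 — ok
T0 LOAD — after: cnt=6, r=6 — load
T0 CAS — after: cnt=7, r=6 — ok

T1 = (2, 0)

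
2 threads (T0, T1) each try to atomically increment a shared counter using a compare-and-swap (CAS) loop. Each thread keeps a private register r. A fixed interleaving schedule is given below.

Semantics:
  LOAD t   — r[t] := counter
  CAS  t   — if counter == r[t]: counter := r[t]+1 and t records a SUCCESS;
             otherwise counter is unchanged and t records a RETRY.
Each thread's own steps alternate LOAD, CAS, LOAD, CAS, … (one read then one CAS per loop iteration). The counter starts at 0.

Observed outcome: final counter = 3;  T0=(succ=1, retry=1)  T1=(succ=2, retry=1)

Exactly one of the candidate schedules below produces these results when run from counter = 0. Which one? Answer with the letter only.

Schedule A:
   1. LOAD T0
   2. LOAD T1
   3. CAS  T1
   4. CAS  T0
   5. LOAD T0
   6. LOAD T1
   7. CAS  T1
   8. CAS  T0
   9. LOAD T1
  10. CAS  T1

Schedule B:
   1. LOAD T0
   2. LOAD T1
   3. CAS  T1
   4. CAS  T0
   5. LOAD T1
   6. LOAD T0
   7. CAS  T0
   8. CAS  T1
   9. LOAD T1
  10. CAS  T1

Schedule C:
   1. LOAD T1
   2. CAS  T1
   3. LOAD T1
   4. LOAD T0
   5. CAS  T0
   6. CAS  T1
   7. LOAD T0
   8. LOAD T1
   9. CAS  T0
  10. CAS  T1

Simulating candidate B:
#1 T0 reads 0
#2 T1 reads 0
#3 T1 CAS(0→1) writes; counter now 1
#4 T0 CAS(0→1) fails; counter now 1
#5 T1 reads 1
#6 T0 reads 1
#7 T0 CAS(1→2) writes; counter now 2
#8 T1 CAS(1→2) fails; counter now 2
#9 T1 reads 2
#10 T1 CAS(2→3) writes; counter now 3

B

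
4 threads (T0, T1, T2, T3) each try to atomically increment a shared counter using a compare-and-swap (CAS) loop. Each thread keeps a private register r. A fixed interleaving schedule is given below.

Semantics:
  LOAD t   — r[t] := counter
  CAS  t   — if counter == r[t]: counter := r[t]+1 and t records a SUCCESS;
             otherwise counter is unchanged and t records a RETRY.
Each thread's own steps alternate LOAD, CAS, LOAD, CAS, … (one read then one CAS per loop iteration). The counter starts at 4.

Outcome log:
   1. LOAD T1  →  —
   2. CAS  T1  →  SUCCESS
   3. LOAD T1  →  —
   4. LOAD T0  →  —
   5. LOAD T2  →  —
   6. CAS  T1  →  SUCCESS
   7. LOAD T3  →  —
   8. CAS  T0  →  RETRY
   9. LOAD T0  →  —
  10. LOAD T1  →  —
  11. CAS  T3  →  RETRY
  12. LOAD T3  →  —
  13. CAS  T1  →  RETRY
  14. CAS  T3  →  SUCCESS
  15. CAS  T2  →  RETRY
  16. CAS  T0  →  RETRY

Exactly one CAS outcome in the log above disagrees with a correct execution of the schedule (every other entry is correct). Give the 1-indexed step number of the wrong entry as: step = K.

step = 11

Correct run:
[1] T1.load  rd  (counter 4, T1.r 4)
[2] T1.cas  hit  (counter 5, T1.r 4)
[3] T1.load  rd  (counter 5, T1.r 5)
[4] T0.load  rd  (counter 5, T0.r 5)
[5] T2.load  rd  (counter 5, T2.r 5)
[6] T1.cas  hit  (counter 6, T1.r 5)
[7] T3.load  rd  (counter 6, T3.r 6)
[8] T0.cas  miss  (counter 6, T0.r 5)
[9] T0.load  rd  (counter 6, T0.r 6)
[10] T1.load  rd  (counter 6, T1.r 6)
[11] T3.cas  hit  (counter 7, T3.r 6)
[12] T3.load  rd  (counter 7, T3.r 7)
[13] T1.cas  miss  (counter 7, T1.r 6)
[14] T3.cas  hit  (counter 8, T3.r 7)
[15] T2.cas  miss  (counter 8, T2.r 5)
[16] T0.cas  miss  (counter 8, T0.r 6)
Log disagrees first at step 11.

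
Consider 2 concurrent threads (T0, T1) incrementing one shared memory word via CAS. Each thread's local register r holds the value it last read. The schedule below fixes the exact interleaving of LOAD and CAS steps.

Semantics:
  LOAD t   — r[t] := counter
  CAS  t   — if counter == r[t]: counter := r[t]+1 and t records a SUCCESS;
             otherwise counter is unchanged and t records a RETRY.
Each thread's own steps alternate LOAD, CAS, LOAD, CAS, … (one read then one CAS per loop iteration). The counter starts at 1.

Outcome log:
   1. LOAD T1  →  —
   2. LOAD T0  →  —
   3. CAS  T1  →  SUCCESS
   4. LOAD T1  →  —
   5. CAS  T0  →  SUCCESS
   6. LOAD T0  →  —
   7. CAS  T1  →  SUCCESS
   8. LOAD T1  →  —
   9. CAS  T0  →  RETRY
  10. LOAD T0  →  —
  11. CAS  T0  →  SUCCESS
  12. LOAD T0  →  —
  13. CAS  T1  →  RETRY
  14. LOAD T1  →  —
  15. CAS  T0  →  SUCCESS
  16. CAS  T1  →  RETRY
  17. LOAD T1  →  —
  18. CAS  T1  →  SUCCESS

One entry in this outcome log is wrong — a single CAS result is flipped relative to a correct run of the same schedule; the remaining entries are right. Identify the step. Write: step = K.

Re-executing:
T1 LOAD — after: cnt=1, r=1 — load
T0 LOAD — after: cnt=1, r=1 — load
T1 CAS — after: cnt=2, r=1 — ok
T1 LOAD — after: cnt=2, r=2 — load
T0 CAS — after: cnt=2, r=1 — retry
T0 LOAD — after: cnt=2, r=2 — load
T1 CAS — after: cnt=3, r=2 — ok
T1 LOAD — after: cnt=3, r=3 — load
T0 CAS — after: cnt=3, r=2 — retry
T0 LOAD — after: cnt=3, r=3 — load
T0 CAS — after: cnt=4, r=3 — ok
T0 LOAD — after: cnt=4, r=4 — load
T1 CAS — after: cnt=4, r=3 — retry
T1 LOAD — after: cnt=4, r=4 — load
T0 CAS — after: cnt=5, r=4 — ok
T1 CAS — after: cnt=5, r=4 — retry
T1 LOAD — after: cnt=5, r=5 — load
T1 CAS — after: cnt=6, r=5 — ok
Mismatch at 5.

step = 5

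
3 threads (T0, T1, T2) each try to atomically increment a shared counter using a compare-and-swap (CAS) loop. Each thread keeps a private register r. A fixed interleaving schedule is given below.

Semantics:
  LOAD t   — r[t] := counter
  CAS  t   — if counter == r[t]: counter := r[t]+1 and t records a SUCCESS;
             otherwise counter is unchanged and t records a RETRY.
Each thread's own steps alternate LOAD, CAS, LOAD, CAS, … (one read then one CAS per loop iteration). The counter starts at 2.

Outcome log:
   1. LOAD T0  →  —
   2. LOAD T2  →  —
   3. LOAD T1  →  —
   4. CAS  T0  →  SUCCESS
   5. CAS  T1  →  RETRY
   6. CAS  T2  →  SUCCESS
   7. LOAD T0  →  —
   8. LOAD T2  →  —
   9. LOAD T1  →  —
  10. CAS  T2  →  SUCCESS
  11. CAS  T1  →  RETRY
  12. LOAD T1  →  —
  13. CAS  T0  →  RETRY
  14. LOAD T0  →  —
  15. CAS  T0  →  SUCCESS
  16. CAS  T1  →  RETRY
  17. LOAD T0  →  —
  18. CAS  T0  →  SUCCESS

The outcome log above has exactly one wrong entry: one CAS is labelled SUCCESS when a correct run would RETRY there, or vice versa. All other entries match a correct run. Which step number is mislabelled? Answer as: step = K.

Reference trace:
[1] T0.load  rd  (counter 2, T0.r 2)
[2] T2.load  rd  (counter 2, T2.r 2)
[3] T1.load  rd  (counter 2, T1.r 2)
[4] T0.cas  hit  (counter 3, T0.r 2)
[5] T1.cas  miss  (counter 3, T1.r 2)
[6] T2.cas  miss  (counter 3, T2.r 2)
[7] T0.load  rd  (counter 3, T0.r 3)
[8] T2.load  rd  (counter 3, T2.r 3)
[9] T1.load  rd  (counter 3, T1.r 3)
[10] T2.cas  hit  (counter 4, T2.r 3)
[11] T1.cas  miss  (counter 4, T1.r 3)
[12] T1.load  rd  (counter 4, T1.r 4)
[13] T0.cas  miss  (counter 4, T0.r 3)
[14] T0.load  rd  (counter 4, T0.r 4)
[15] T0.cas  hit  (counter 5, T0.r 4)
[16] T1.cas  miss  (counter 5, T1.r 4)
[17] T0.load  rd  (counter 5, T0.r 5)
[18] T0.cas  hit  (counter 6, T0.r 5)
Log disagrees first at step 6.

step = 6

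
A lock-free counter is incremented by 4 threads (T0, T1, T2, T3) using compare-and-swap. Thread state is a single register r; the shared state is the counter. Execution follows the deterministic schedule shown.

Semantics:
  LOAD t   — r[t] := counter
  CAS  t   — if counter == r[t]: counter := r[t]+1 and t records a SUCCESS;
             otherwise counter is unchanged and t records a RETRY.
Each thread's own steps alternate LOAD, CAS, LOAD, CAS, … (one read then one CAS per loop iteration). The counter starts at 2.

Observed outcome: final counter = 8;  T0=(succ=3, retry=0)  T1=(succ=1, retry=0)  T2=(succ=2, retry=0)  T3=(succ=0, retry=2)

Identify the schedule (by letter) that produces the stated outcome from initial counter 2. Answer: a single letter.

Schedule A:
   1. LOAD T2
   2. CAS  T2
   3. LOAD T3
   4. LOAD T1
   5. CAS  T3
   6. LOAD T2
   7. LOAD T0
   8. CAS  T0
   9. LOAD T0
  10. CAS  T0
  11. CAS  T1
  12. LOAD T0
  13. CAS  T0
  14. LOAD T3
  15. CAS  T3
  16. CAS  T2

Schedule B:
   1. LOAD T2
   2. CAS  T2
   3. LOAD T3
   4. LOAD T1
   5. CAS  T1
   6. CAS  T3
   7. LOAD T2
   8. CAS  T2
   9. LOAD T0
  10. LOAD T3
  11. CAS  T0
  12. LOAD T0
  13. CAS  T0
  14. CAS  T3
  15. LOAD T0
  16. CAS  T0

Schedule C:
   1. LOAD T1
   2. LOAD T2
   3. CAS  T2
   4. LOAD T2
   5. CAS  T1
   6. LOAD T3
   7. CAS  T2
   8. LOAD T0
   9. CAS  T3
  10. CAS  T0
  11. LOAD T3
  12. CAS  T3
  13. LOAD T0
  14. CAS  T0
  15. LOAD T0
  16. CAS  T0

B

Simulating candidate B:
[1] T2.load  rd  (counter 2, T2.r 2)
[2] T2.cas  hit  (counter 3, T2.r 2)
[3] T3.load  rd  (counter 3, T3.r 3)
[4] T1.load  rd  (counter 3, T1.r 3)
[5] T1.cas  hit  (counter 4, T1.r 3)
[6] T3.cas  miss  (counter 4, T3.r 3)
[7] T2.load  rd  (counter 4, T2.r 4)
[8] T2.cas  hit  (counter 5, T2.r 4)
[9] T0.load  rd  (counter 5, T0.r 5)
[10] T3.load  rd  (counter 5, T3.r 5)
[11] T0.cas  hit  (counter 6, T0.r 5)
[12] T0.load  rd  (counter 6, T0.r 6)
[13] T0.cas  hit  (counter 7, T0.r 6)
[14] T3.cas  miss  (counter 7, T3.r 5)
[15] T0.load  rd  (counter 7, T0.r 7)
[16] T0.cas  hit  (counter 8, T0.r 7)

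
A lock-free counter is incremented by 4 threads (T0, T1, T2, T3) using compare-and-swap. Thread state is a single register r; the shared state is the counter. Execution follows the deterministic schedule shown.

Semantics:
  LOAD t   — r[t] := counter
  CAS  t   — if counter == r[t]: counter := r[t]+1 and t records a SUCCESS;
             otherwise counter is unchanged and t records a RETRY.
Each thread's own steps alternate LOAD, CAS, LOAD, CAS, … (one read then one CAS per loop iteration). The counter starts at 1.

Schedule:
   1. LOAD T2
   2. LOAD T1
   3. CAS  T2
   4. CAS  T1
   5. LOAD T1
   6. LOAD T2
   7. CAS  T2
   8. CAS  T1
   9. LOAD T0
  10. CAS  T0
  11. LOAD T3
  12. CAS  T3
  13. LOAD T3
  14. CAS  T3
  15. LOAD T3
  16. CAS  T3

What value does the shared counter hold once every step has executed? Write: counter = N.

counter = 7

   1) LOAD T2:  M=1  r_T2=1
   2) LOAD T1:  M=1  r_T1=1
   3) CAS  T2:  M=2  r_T2=1 ✓
   4) CAS  T1:  M=2  r_T1=1 ✗
   5) LOAD T1:  M=2  r_T1=2
   6) LOAD T2:  M=2  r_T2=2
   7) CAS  T2:  M=3  r_T2=2 ✓
   8) CAS  T1:  M=3  r_T1=2 ✗
   9) LOAD T0:  M=3  r_T0=3
  10) CAS  T0:  M=4  r_T0=3 ✓
  11) LOAD T3:  M=4  r_T3=4
  12) CAS  T3:  M=5  r_T3=4 ✓
  13) LOAD T3:  M=5  r_T3=5
  14) CAS  T3:  M=6  r_T3=5 ✓
  15) LOAD T3:  M=6  r_T3=6
  16) CAS  T3:  M=7  r_T3=6 ✓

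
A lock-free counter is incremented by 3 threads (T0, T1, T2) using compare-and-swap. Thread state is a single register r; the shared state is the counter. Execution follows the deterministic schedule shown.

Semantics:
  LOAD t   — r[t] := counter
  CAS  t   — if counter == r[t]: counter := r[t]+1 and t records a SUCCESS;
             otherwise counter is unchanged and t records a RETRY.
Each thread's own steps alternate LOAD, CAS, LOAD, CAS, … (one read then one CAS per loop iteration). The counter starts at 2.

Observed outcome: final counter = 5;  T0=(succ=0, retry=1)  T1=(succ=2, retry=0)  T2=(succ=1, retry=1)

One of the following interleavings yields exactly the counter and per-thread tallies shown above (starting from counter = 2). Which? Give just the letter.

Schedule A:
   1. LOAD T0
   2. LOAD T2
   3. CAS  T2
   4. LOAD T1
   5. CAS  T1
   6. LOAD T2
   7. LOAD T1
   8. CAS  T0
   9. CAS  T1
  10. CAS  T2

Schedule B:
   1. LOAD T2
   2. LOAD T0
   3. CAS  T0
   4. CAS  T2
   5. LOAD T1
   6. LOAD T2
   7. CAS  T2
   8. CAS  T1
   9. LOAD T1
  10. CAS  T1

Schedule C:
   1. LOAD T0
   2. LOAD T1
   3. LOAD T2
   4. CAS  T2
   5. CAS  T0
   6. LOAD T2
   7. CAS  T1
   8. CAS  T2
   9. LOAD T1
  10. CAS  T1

A

Run A:
step 1: T0 LOAD ⇒ load; ctr=2 reg=2
step 2: T2 LOAD ⇒ load; ctr=2 reg=2
step 3: T2 CAS ⇒ ok; ctr=3 reg=2
step 4: T1 LOAD ⇒ load; ctr=3 reg=3
step 5: T1 CAS ⇒ ok; ctr=4 reg=3
step 6: T2 LOAD ⇒ load; ctr=4 reg=4
step 7: T1 LOAD ⇒ load; ctr=4 reg=4
step 8: T0 CAS ⇒ retry; ctr=4 reg=2
step 9: T1 CAS ⇒ ok; ctr=5 reg=4
step 10: T2 CAS ⇒ retry; ctr=5 reg=4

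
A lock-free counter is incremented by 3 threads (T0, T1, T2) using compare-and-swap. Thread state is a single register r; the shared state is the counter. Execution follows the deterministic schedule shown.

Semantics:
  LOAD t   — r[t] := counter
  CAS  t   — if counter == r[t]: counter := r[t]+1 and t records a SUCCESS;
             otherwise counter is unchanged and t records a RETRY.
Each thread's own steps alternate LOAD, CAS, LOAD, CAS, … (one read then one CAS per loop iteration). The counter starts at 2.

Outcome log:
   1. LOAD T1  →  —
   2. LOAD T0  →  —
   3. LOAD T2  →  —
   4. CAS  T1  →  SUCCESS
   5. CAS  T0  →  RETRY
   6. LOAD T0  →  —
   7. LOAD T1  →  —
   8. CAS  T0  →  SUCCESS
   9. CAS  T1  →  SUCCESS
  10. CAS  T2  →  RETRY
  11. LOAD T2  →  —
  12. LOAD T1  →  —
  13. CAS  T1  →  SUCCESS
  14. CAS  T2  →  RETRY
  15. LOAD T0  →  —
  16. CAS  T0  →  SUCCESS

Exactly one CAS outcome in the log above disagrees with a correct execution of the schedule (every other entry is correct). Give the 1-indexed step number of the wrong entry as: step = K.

step = 9

Correct run:
step 1: T1 LOAD ⇒ load; ctr=2 reg=2
step 2: T0 LOAD ⇒ load; ctr=2 reg=2
step 3: T2 LOAD ⇒ load; ctr=2 reg=2
step 4: T1 CAS ⇒ ok; ctr=3 reg=2
step 5: T0 CAS ⇒ retry; ctr=3 reg=2
step 6: T0 LOAD ⇒ load; ctr=3 reg=3
step 7: T1 LOAD ⇒ load; ctr=3 reg=3
step 8: T0 CAS ⇒ ok; ctr=4 reg=3
step 9: T1 CAS ⇒ retry; ctr=4 reg=3
step 10: T2 CAS ⇒ retry; ctr=4 reg=2
step 11: T2 LOAD ⇒ load; ctr=4 reg=4
step 12: T1 LOAD ⇒ load; ctr=4 reg=4
step 13: T1 CAS ⇒ ok; ctr=5 reg=4
step 14: T2 CAS ⇒ retry; ctr=5 reg=4
step 15: T0 LOAD ⇒ load; ctr=5 reg=5
step 16: T0 CAS ⇒ ok; ctr=6 reg=5
Flip is step 9.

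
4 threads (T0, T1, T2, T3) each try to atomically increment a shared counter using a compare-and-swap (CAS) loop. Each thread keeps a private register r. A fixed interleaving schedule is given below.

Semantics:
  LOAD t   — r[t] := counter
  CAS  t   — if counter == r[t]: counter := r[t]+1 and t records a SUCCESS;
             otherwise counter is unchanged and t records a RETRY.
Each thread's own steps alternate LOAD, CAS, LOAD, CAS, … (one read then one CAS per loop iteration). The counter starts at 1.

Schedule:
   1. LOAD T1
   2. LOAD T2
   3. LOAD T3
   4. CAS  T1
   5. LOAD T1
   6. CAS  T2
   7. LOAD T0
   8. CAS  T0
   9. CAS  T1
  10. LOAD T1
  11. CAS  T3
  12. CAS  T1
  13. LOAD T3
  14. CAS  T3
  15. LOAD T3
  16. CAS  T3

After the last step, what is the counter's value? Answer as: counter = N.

counter = 6

[1] T1.load  rd  (counter 1, T1.r 1)
[2] T2.load  rd  (counter 1, T2.r 1)
[3] T3.load  rd  (counter 1, T3.r 1)
[4] T1.cas  hit  (counter 2, T1.r 1)
[5] T1.load  rd  (counter 2, T1.r 2)
[6] T2.cas  miss  (counter 2, T2.r 1)
[7] T0.load  rd  (counter 2, T0.r 2)
[8] T0.cas  hit  (counter 3, T0.r 2)
[9] T1.cas  miss  (counter 3, T1.r 2)
[10] T1.load  rd  (counter 3, T1.r 3)
[11] T3.cas  miss  (counter 3, T3.r 1)
[12] T1.cas  hit  (counter 4, T1.r 3)
[13] T3.load  rd  (counter 4, T3.r 4)
[14] T3.cas  hit  (counter 5, T3.r 4)
[15] T3.load  rd  (counter 5, T3.r 5)
[16] T3.cas  hit  (counter 6, T3.r 5)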